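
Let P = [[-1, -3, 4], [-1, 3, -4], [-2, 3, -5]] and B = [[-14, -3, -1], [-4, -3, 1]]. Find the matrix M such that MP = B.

Right-multiplying both sides by P⁻¹ gives M = BP⁻¹.
P has determinant 6; P⁻¹ = [[-1/2, -1/2, 0], [1/2, 13/6, -4/3], [1/2, 3/2, -1]].
M = BP⁻¹ = [[-14, -3, -1], [-4, -3, 1]] · [[-1/2, -1/2, 0], [1/2, 13/6, -4/3], [1/2, 3/2, -1]] = [[5, -1, 5], [1, -3, 3]].

M = [[5, -1, 5], [1, -3, 3]]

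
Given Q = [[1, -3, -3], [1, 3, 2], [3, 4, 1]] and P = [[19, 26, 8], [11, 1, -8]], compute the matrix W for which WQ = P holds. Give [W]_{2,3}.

Q is on the right of W, so right-multiply by Q⁻¹: W = PQ⁻¹.
det Q = -5; the adjugate gives Q⁻¹ = [[1, 9/5, -3/5], [-1, -2, 1], [1, 13/5, -6/5]].
W = PQ⁻¹ = [[19, 26, 8], [11, 1, -8]] · [[1, 9/5, -3/5], [-1, -2, 1], [1, 13/5, -6/5]] = [[1, 3, 5], [2, -3, 4]].

4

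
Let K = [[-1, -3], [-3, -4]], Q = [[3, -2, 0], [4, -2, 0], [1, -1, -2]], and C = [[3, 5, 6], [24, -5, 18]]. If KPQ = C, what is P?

P = [[-5, 0, 3], [5, -3, 0]]

Left-multiply by K⁻¹ and right-multiply by Q⁻¹: P = K⁻¹CQ⁻¹.
K has determinant -5; K⁻¹ = [[4/5, -3/5], [-3/5, 1/5]].
det Q = -4, so Q⁻¹ = [[-1, 1, 0], [-2, 3/2, 0], [1/2, -1/4, -1/2]].
K⁻¹C = [[-12, 7, -6], [3, -4, 0]].
P = (K⁻¹C)Q⁻¹ = [[-5, 0, 3], [5, -3, 0]].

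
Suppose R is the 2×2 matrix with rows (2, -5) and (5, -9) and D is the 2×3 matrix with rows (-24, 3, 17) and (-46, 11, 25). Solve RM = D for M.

Since R multiplies M on the left, M = R⁻¹D.
R has determinant 7; R⁻¹ = [[-9/7, 5/7], [-5/7, 2/7]].
M = R⁻¹D = [[-9/7, 5/7], [-5/7, 2/7]] · [[-24, 3, 17], [-46, 11, 25]] = [[-2, 4, -4], [4, 1, -5]].

M = [[-2, 4, -4], [4, 1, -5]]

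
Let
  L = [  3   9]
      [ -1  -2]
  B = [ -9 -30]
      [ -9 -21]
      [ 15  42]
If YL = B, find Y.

L is on the right of Y, so right-multiply by L⁻¹: Y = BL⁻¹.
det L = 3, so L⁻¹ = [[-2/3, -3], [1/3, 1]].
Y = BL⁻¹ = [[-9, -30], [-9, -21], [15, 42]] · [[-2/3, -3], [1/3, 1]] = [[-4, -3], [-1, 6], [4, -3]].

Y = [[-4, -3], [-1, 6], [4, -3]]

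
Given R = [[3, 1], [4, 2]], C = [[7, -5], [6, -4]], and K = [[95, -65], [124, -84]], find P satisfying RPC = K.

P = [[3, 2], [-4, 4]]

Isolating P: multiply by R⁻¹ from the left and C⁻¹ from the right, so P = R⁻¹KC⁻¹.
R has determinant 2; R⁻¹ = [[1, -1/2], [-2, 3/2]].
det C = 2, so C⁻¹ = [[-2, 5/2], [-3, 7/2]].
R⁻¹K = [[33, -23], [-4, 4]].
P = (R⁻¹K)C⁻¹ = [[3, 2], [-4, 4]].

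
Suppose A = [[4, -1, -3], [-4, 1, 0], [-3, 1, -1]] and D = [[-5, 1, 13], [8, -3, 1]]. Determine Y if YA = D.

Since A sits to the right of Y, Y = DA⁻¹.
A has determinant 3; A⁻¹ = [[-1/3, -4/3, 1], [-4/3, -13/3, 4], [-1/3, -1/3, 0]].
Y = DA⁻¹ = [[-5, 1, 13], [8, -3, 1]] · [[-1/3, -4/3, 1], [-4/3, -13/3, 4], [-1/3, -1/3, 0]] = [[-4, -2, -1], [1, 2, -4]].

Y = [[-4, -2, -1], [1, 2, -4]]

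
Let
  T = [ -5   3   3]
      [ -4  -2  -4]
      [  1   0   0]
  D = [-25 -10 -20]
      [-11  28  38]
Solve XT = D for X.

Right-multiplying both sides by T⁻¹ gives X = DT⁻¹.
det T = -6; the adjugate gives T⁻¹ = [[0, 0, 1], [2/3, 1/2, 16/3], [-1/3, -1/2, -11/3]].
X = DT⁻¹ = [[-25, -10, -20], [-11, 28, 38]] · [[0, 0, 1], [2/3, 1/2, 16/3], [-1/3, -1/2, -11/3]] = [[0, 5, -5], [6, -5, -1]].

X = [[0, 5, -5], [6, -5, -1]]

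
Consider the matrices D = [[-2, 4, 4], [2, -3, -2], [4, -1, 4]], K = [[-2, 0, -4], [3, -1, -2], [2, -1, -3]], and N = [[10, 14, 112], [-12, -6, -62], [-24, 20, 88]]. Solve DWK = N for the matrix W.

W = [[0, 3, -4], [-2, 4, -4], [-2, -1, -3]]

Isolating W: multiply by D⁻¹ from the left and K⁻¹ from the right, so W = D⁻¹NK⁻¹.
D has determinant 4; D⁻¹ = [[-7/2, -5, 1], [-4, -6, 1], [5/2, 7/2, -1/2]].
det K = 2; the adjugate gives K⁻¹ = [[1/2, 2, -2], [5/2, 7, -8], [-1/2, -1, 1]].
D⁻¹N = [[1, 1, 6], [8, 0, 12], [-5, 4, 19]].
W = (D⁻¹N)K⁻¹ = [[0, 3, -4], [-2, 4, -4], [-2, -1, -3]].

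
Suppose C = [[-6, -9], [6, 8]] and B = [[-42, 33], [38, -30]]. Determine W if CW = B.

W = [[1, -1], [4, -3]]

C is on the left of W, so left-multiply by C⁻¹: W = C⁻¹B.
C has determinant 6; C⁻¹ = [[4/3, 3/2], [-1, -1]].
W = C⁻¹B = [[4/3, 3/2], [-1, -1]] · [[-42, 33], [38, -30]] = [[1, -1], [4, -3]].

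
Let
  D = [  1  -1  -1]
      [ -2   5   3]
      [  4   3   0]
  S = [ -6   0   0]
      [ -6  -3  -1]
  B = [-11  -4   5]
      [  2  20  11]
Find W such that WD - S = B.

W = [[-5, 0, -3], [-4, 2, 1]]

WD = B + S = [[-17, -4, 5], [-4, 17, 10]].
Since D sits to the right of W, W = (B + S)D⁻¹.
det D = 5; the adjugate gives D⁻¹ = [[-9/5, -3/5, 2/5], [12/5, 4/5, -1/5], [-26/5, -7/5, 3/5]].
W = (B + S)D⁻¹ = [[-5, 0, -3], [-4, 2, 1]].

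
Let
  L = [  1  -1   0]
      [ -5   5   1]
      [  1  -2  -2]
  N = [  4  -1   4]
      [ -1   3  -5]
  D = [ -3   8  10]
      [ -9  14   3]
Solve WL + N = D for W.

WL = D − N = [[-7, 9, 6], [-8, 11, 8]].
L is on the right of W, so right-multiply by L⁻¹: W = (D − N)L⁻¹.
det L = 1; the adjugate gives L⁻¹ = [[-8, -2, -1], [-9, -2, -1], [5, 1, 0]].
W = (D − N)L⁻¹ = [[5, 2, -2], [5, 2, -3]].

W = [[5, 2, -2], [5, 2, -3]]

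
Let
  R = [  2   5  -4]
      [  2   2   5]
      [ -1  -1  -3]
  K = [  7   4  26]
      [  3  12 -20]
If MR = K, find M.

M = [[-1, 5, 1], [3, -1, 1]]

Right-multiplying both sides by R⁻¹ gives M = KR⁻¹.
det R = 3, so R⁻¹ = [[-1/3, 19/3, 11], [1/3, -10/3, -6], [0, -1, -2]].
M = KR⁻¹ = [[7, 4, 26], [3, 12, -20]] · [[-1/3, 19/3, 11], [1/3, -10/3, -6], [0, -1, -2]] = [[-1, 5, 1], [3, -1, 1]].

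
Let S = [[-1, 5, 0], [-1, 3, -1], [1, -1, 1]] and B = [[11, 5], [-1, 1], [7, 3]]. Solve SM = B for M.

Since S multiplies M on the left, M = S⁻¹B.
det S = -2; the adjugate gives S⁻¹ = [[-1, 5/2, 5/2], [0, 1/2, 1/2], [1, -2, -1]].
M = S⁻¹B = [[-1, 5/2, 5/2], [0, 1/2, 1/2], [1, -2, -1]] · [[11, 5], [-1, 1], [7, 3]] = [[4, 5], [3, 2], [6, 0]].

M = [[4, 5], [3, 2], [6, 0]]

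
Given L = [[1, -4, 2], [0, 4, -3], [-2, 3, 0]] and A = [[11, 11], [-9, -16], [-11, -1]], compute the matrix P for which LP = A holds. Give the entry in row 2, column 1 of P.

-3

Left-multiplying both sides by L⁻¹ gives P = L⁻¹A.
det L = 1, so L⁻¹ = [[9, 6, 4], [6, 4, 3], [8, 5, 4]].
P = L⁻¹A = [[9, 6, 4], [6, 4, 3], [8, 5, 4]] · [[11, 11], [-9, -16], [-11, -1]] = [[1, -1], [-3, -1], [-1, 4]].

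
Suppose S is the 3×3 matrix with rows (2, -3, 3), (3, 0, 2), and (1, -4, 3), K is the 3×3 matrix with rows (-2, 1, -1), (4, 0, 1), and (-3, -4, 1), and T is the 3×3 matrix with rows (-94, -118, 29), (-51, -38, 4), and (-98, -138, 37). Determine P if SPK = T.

Left-multiply by S⁻¹ and right-multiply by K⁻¹: P = S⁻¹TK⁻¹.
det S = 1, so S⁻¹ = [[8, -3, -6], [-7, 3, 5], [-12, 5, 9]].
K has determinant 1; K⁻¹ = [[4, 3, 1], [-7, -5, -2], [-16, -11, -4]].
S⁻¹T = [[-11, -2, -2], [15, 22, -6], [-9, -16, 5]].
P = (S⁻¹T)K⁻¹ = [[2, -1, 1], [2, 1, -5], [-4, -2, 3]].

P = [[2, -1, 1], [2, 1, -5], [-4, -2, 3]]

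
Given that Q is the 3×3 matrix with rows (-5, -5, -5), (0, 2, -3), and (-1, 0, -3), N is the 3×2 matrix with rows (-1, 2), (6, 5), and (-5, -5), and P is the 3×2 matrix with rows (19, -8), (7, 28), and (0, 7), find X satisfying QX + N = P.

X = [[-2, 3], [-1, 4], [-1, -5]]

QX = P − N = [[20, -10], [1, 23], [5, 12]].
Left-multiplying both sides by Q⁻¹ gives X = Q⁻¹(P − N).
det Q = 5; the adjugate gives Q⁻¹ = [[-6/5, -3, 5], [3/5, 2, -3], [2/5, 1, -2]].
X = Q⁻¹(P − N) = [[-2, 3], [-1, 4], [-1, -5]].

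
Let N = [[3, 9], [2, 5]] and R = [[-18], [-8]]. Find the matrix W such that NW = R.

N is on the left of W, so left-multiply by N⁻¹: W = N⁻¹R.
N has determinant -3; N⁻¹ = [[-5/3, 3], [2/3, -1]].
W = N⁻¹R = [[-5/3, 3], [2/3, -1]] · [[-18], [-8]] = [[6], [-4]].

W = [[6], [-4]]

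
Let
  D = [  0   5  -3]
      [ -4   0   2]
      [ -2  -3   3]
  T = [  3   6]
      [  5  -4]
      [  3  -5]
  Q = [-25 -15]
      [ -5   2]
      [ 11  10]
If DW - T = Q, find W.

W = [[2, 2], [-2, 0], [4, 3]]

DW = Q + T = [[-22, -9], [0, -2], [14, 5]].
D is on the left of W, so left-multiply by D⁻¹: W = D⁻¹(Q + T).
D has determinant 4; D⁻¹ = [[3/2, -3/2, 5/2], [2, -3/2, 3], [3, -5/2, 5]].
W = D⁻¹(Q + T) = [[2, 2], [-2, 0], [4, 3]].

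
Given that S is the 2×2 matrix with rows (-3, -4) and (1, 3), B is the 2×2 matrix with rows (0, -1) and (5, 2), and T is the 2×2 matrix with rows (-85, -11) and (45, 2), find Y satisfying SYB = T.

Y = [[1, 3], [5, 2]]

Left-multiply by S⁻¹ and right-multiply by B⁻¹: Y = S⁻¹TB⁻¹.
S has determinant -5; S⁻¹ = [[-3/5, -4/5], [1/5, 3/5]].
det B = 5; the adjugate gives B⁻¹ = [[2/5, 1/5], [-1, 0]].
S⁻¹T = [[15, 5], [10, -1]].
Y = (S⁻¹T)B⁻¹ = [[1, 3], [5, 2]].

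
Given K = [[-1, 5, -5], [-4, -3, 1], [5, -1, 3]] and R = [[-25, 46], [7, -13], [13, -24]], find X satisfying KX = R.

X = [[0, -1], [-1, 4], [4, -5]]

Left-multiplying both sides by K⁻¹ gives X = K⁻¹R.
K has determinant -2; K⁻¹ = [[4, 5, 5], [-17/2, -11, -21/2], [-19/2, -12, -23/2]].
X = K⁻¹R = [[4, 5, 5], [-17/2, -11, -21/2], [-19/2, -12, -23/2]] · [[-25, 46], [7, -13], [13, -24]] = [[0, -1], [-1, 4], [4, -5]].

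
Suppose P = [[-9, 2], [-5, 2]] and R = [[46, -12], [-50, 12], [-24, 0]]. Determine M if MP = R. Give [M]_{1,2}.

-2

Since P sits to the right of M, M = RP⁻¹.
P has determinant -8; P⁻¹ = [[-1/4, 1/4], [-5/8, 9/8]].
M = RP⁻¹ = [[46, -12], [-50, 12], [-24, 0]] · [[-1/4, 1/4], [-5/8, 9/8]] = [[-4, -2], [5, 1], [6, -6]].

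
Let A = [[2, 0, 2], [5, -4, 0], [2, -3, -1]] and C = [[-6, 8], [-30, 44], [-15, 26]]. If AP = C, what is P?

Since A multiplies P on the left, P = A⁻¹C.
det A = -6, so A⁻¹ = [[-2/3, 1, -4/3], [-5/6, 1, -5/3], [7/6, -1, 4/3]].
P = A⁻¹C = [[-2/3, 1, -4/3], [-5/6, 1, -5/3], [7/6, -1, 4/3]] · [[-6, 8], [-30, 44], [-15, 26]] = [[-6, 4], [0, -6], [3, 0]].

P = [[-6, 4], [0, -6], [3, 0]]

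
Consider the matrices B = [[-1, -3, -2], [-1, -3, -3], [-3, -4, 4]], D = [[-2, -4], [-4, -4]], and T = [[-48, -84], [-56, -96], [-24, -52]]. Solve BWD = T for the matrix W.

W = [[-2, -1], [-4, 0], [-2, -1]]

W = B⁻¹TD⁻¹ (apply B⁻¹ on the left and D⁻¹ on the right).
det B = -5; the adjugate gives B⁻¹ = [[24/5, -4, -3/5], [-13/5, 2, 1/5], [1, -1, 0]].
D has determinant -8; D⁻¹ = [[1/2, -1/2], [-1/2, 1/4]].
B⁻¹T = [[8, 12], [8, 16], [8, 12]].
W = (B⁻¹T)D⁻¹ = [[-2, -1], [-4, 0], [-2, -1]].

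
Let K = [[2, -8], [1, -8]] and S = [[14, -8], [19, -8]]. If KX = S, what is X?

X = [[-5, 0], [-3, 1]]

K is on the left of X, so left-multiply by K⁻¹: X = K⁻¹S.
K has determinant -8; K⁻¹ = [[1, -1], [1/8, -1/4]].
X = K⁻¹S = [[1, -1], [1/8, -1/4]] · [[14, -8], [19, -8]] = [[-5, 0], [-3, 1]].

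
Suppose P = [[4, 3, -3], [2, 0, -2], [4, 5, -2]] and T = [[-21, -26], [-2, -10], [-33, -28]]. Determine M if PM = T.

M = [[-3, 1], [-5, -4], [-2, 6]]

P is on the left of M, so left-multiply by P⁻¹: M = P⁻¹T.
det P = -2; the adjugate gives P⁻¹ = [[-5, 9/2, 3], [2, -2, -1], [-5, 4, 3]].
M = P⁻¹T = [[-5, 9/2, 3], [2, -2, -1], [-5, 4, 3]] · [[-21, -26], [-2, -10], [-33, -28]] = [[-3, 1], [-5, -4], [-2, 6]].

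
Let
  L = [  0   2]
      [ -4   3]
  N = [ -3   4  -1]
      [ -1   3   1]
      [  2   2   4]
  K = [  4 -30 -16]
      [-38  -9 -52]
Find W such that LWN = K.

W = [[0, -5, 3], [-3, 1, -3]]

W = L⁻¹KN⁻¹ (apply L⁻¹ on the left and N⁻¹ on the right).
L has determinant 8; L⁻¹ = [[3/8, -1/4], [1/2, 0]].
det N = 2, so N⁻¹ = [[5, -9, 7/2], [3, -5, 2], [-4, 7, -5/2]].
L⁻¹K = [[11, -9, 7], [2, -15, -8]].
W = (L⁻¹K)N⁻¹ = [[0, -5, 3], [-3, 1, -3]].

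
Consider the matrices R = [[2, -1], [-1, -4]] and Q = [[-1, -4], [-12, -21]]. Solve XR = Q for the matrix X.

Right-multiplying both sides by R⁻¹ gives X = QR⁻¹.
det R = -9, so R⁻¹ = [[4/9, -1/9], [-1/9, -2/9]].
X = QR⁻¹ = [[-1, -4], [-12, -21]] · [[4/9, -1/9], [-1/9, -2/9]] = [[0, 1], [-3, 6]].

X = [[0, 1], [-3, 6]]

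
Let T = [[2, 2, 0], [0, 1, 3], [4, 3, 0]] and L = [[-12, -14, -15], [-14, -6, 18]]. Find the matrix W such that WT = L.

Since T sits to the right of W, W = LT⁻¹.
T has determinant 6; T⁻¹ = [[-3/2, 0, 1], [2, 0, -1], [-2/3, 1/3, 1/3]].
W = LT⁻¹ = [[-12, -14, -15], [-14, -6, 18]] · [[-3/2, 0, 1], [2, 0, -1], [-2/3, 1/3, 1/3]] = [[0, -5, -3], [-3, 6, -2]].

W = [[0, -5, -3], [-3, 6, -2]]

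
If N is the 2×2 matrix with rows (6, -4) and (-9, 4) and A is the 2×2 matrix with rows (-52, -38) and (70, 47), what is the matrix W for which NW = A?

W = [[-6, -3], [4, 5]]

Since N multiplies W on the left, W = N⁻¹A.
det N = -12, so N⁻¹ = [[-1/3, -1/3], [-3/4, -1/2]].
W = N⁻¹A = [[-1/3, -1/3], [-3/4, -1/2]] · [[-52, -38], [70, 47]] = [[-6, -3], [4, 5]].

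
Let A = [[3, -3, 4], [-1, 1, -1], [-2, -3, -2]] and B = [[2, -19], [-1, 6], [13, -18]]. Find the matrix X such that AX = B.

X = [[-1, 1], [-3, 6], [-1, -1]]

Left-multiplying both sides by A⁻¹ gives X = A⁻¹B.
det A = 5, so A⁻¹ = [[-1, -18/5, -1/5], [0, 2/5, -1/5], [1, 3, 0]].
X = A⁻¹B = [[-1, -18/5, -1/5], [0, 2/5, -1/5], [1, 3, 0]] · [[2, -19], [-1, 6], [13, -18]] = [[-1, 1], [-3, 6], [-1, -1]].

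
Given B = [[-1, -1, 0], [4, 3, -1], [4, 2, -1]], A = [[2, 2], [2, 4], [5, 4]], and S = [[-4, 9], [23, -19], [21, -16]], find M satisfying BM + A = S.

BM = S − A = [[-6, 7], [21, -23], [16, -20]].
B is on the left of M, so left-multiply by B⁻¹: M = B⁻¹(S − A).
det B = 1, so B⁻¹ = [[-1, -1, 1], [0, 1, -1], [-4, -2, 1]].
M = B⁻¹(S − A) = [[1, -4], [5, -3], [-2, -2]].

M = [[1, -4], [5, -3], [-2, -2]]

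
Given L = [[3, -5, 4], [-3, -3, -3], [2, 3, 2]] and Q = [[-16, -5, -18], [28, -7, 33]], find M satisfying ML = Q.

Since L sits to the right of M, M = QL⁻¹.
det L = -3; the adjugate gives L⁻¹ = [[-1, -22/3, -9], [0, 2/3, 1], [1, 19/3, 8]].
M = QL⁻¹ = [[-16, -5, -18], [28, -7, 33]] · [[-1, -22/3, -9], [0, 2/3, 1], [1, 19/3, 8]] = [[-2, 0, -5], [5, -1, 5]].

M = [[-2, 0, -5], [5, -1, 5]]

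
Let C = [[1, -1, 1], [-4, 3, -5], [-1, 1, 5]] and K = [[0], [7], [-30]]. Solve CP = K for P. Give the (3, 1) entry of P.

Since C multiplies P on the left, P = C⁻¹K.
C has determinant -6; C⁻¹ = [[-10/3, -1, -1/3], [-25/6, -1, -1/6], [1/6, 0, 1/6]].
P = C⁻¹K = [[-10/3, -1, -1/3], [-25/6, -1, -1/6], [1/6, 0, 1/6]] · [[0], [7], [-30]] = [[3], [-2], [-5]].

-5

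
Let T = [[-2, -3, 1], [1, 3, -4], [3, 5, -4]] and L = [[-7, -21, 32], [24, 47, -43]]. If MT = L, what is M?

M = [[-4, -6, -3], [-3, 6, 4]]

Since T sits to the right of M, M = LT⁻¹.
det T = 4, so T⁻¹ = [[2, -7/4, 9/4], [-2, 5/4, -7/4], [-1, 1/4, -3/4]].
M = LT⁻¹ = [[-7, -21, 32], [24, 47, -43]] · [[2, -7/4, 9/4], [-2, 5/4, -7/4], [-1, 1/4, -3/4]] = [[-4, -6, -3], [-3, 6, 4]].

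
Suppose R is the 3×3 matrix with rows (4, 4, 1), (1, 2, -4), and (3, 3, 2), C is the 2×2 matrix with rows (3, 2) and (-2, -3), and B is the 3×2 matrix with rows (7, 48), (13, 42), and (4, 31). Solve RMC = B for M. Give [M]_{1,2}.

M = R⁻¹BC⁻¹ (apply R⁻¹ on the left and C⁻¹ on the right).
det R = 5; the adjugate gives R⁻¹ = [[16/5, -1, -18/5], [-14/5, 1, 17/5], [-3/5, 0, 4/5]].
det C = -5, so C⁻¹ = [[3/5, 2/5], [-2/5, -3/5]].
R⁻¹B = [[-5, 0], [7, 13], [-1, -4]].
M = (R⁻¹B)C⁻¹ = [[-3, -2], [-1, -5], [1, 2]].

-2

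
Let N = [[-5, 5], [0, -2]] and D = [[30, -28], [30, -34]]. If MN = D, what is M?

N is on the right of M, so right-multiply by N⁻¹: M = DN⁻¹.
N has determinant 10; N⁻¹ = [[-1/5, -1/2], [0, -1/2]].
M = DN⁻¹ = [[30, -28], [30, -34]] · [[-1/5, -1/2], [0, -1/2]] = [[-6, -1], [-6, 2]].

M = [[-6, -1], [-6, 2]]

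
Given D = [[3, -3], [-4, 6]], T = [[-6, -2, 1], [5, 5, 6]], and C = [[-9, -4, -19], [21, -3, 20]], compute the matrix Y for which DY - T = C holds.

DY = C + T = [[-15, -6, -18], [26, 2, 26]].
Left-multiplying both sides by D⁻¹ gives Y = D⁻¹(C + T).
det D = 6, so D⁻¹ = [[1, 1/2], [2/3, 1/2]].
Y = D⁻¹(C + T) = [[-2, -5, -5], [3, -3, 1]].

Y = [[-2, -5, -5], [3, -3, 1]]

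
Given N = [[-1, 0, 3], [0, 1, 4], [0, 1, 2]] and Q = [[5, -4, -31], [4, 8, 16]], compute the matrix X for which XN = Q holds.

Right-multiplying both sides by N⁻¹ gives X = QN⁻¹.
det N = 2, so N⁻¹ = [[-1, 3/2, -3/2], [0, -1, 2], [0, 1/2, -1/2]].
X = QN⁻¹ = [[5, -4, -31], [4, 8, 16]] · [[-1, 3/2, -3/2], [0, -1, 2], [0, 1/2, -1/2]] = [[-5, -4, 0], [-4, 6, 2]].

X = [[-5, -4, 0], [-4, 6, 2]]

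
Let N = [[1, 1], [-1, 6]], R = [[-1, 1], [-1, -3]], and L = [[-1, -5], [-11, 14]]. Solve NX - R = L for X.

NX = L + R = [[-2, -4], [-12, 11]].
Left-multiplying both sides by N⁻¹ gives X = N⁻¹(L + R).
det N = 7; the adjugate gives N⁻¹ = [[6/7, -1/7], [1/7, 1/7]].
X = N⁻¹(L + R) = [[0, -5], [-2, 1]].

X = [[0, -5], [-2, 1]]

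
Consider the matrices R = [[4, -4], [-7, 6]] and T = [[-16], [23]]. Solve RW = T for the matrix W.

R is on the left of W, so left-multiply by R⁻¹: W = R⁻¹T.
det R = -4; the adjugate gives R⁻¹ = [[-3/2, -1], [-7/4, -1]].
W = R⁻¹T = [[-3/2, -1], [-7/4, -1]] · [[-16], [23]] = [[1], [5]].

W = [[1], [5]]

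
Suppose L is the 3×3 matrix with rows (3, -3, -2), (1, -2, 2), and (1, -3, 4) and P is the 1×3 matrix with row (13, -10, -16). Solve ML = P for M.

Since L sits to the right of M, M = PL⁻¹.
L has determinant 2; L⁻¹ = [[-1, 9, -5], [-1, 7, -4], [-1/2, 3, -3/2]].
M = PL⁻¹ = [[13, -10, -16]] · [[-1, 9, -5], [-1, 7, -4], [-1/2, 3, -3/2]] = [[5, -1, -1]].

M = [[5, -1, -1]]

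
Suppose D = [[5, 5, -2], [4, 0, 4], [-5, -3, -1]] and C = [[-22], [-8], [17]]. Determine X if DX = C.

X = [[-3], [-1], [1]]

Left-multiplying both sides by D⁻¹ gives X = D⁻¹C.
det D = 4, so D⁻¹ = [[3, 11/4, 5], [-4, -15/4, -7], [-3, -5/2, -5]].
X = D⁻¹C = [[3, 11/4, 5], [-4, -15/4, -7], [-3, -5/2, -5]] · [[-22], [-8], [17]] = [[-3], [-1], [1]].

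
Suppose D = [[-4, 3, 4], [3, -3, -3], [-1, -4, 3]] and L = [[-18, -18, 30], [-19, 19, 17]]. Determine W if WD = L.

W = [[6, 4, 6], [5, 0, -1]]

D is on the right of W, so right-multiply by D⁻¹: W = LD⁻¹.
D has determinant 6; D⁻¹ = [[-7/2, -25/6, 1/2], [-1, -4/3, 0], [-5/2, -19/6, 1/2]].
W = LD⁻¹ = [[-18, -18, 30], [-19, 19, 17]] · [[-7/2, -25/6, 1/2], [-1, -4/3, 0], [-5/2, -19/6, 1/2]] = [[6, 4, 6], [5, 0, -1]].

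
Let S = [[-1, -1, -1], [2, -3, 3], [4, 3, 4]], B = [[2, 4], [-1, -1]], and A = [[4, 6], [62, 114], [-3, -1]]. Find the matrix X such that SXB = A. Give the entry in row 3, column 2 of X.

X = S⁻¹AB⁻¹ (apply S⁻¹ on the left and B⁻¹ on the right).
det S = -1, so S⁻¹ = [[21, -1, 6], [-4, 0, -1], [-18, 1, -5]].
det B = 2, so B⁻¹ = [[-1/2, -2], [1/2, 1]].
S⁻¹A = [[4, 6], [-13, -23], [5, 11]].
X = (S⁻¹A)B⁻¹ = [[1, -2], [-5, 3], [3, 1]].

1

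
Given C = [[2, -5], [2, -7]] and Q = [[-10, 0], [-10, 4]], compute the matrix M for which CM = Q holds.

Since C multiplies M on the left, M = C⁻¹Q.
det C = -4, so C⁻¹ = [[7/4, -5/4], [1/2, -1/2]].
M = C⁻¹Q = [[7/4, -5/4], [1/2, -1/2]] · [[-10, 0], [-10, 4]] = [[-5, -5], [0, -2]].

M = [[-5, -5], [0, -2]]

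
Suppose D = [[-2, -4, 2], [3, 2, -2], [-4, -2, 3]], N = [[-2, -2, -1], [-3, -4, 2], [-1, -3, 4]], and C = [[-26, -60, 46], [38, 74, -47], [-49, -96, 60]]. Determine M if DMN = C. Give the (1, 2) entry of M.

0

Left-multiply by D⁻¹ and right-multiply by N⁻¹: M = D⁻¹CN⁻¹.
det D = 4; the adjugate gives D⁻¹ = [[1/2, 2, 1], [-1/4, 1/2, 1/2], [1/2, 3, 2]].
det N = -5, so N⁻¹ = [[2, -11/5, 8/5], [-2, 9/5, -7/5], [-1, 4/5, -2/5]].
D⁻¹C = [[14, 22, -11], [1, 4, -5], [3, 0, 2]].
M = (D⁻¹C)N⁻¹ = [[-5, 0, -4], [-1, 1, -2], [4, -5, 4]].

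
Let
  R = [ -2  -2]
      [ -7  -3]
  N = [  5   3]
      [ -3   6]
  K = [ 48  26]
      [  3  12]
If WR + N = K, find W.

WR = K − N = [[43, 23], [6, 6]].
Right-multiplying both sides by R⁻¹ gives W = (K − N)R⁻¹.
R has determinant -8; R⁻¹ = [[3/8, -1/4], [-7/8, 1/4]].
W = (K − N)R⁻¹ = [[-4, -5], [-3, 0]].

W = [[-4, -5], [-3, 0]]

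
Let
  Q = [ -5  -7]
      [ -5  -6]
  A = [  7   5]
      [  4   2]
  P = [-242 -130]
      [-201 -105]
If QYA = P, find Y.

Isolating Y: multiply by Q⁻¹ from the left and A⁻¹ from the right, so Y = Q⁻¹PA⁻¹.
Q has determinant -5; Q⁻¹ = [[6/5, -7/5], [-1, 1]].
A has determinant -6; A⁻¹ = [[-1/3, 5/6], [2/3, -7/6]].
Q⁻¹P = [[-9, -9], [41, 25]].
Y = (Q⁻¹P)A⁻¹ = [[-3, 3], [3, 5]].

Y = [[-3, 3], [3, 5]]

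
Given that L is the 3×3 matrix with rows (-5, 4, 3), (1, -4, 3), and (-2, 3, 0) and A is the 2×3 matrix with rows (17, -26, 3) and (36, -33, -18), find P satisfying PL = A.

P = [[-2, 3, -2], [-6, 0, -3]]

L is on the right of P, so right-multiply by L⁻¹: P = AL⁻¹.
det L = 6, so L⁻¹ = [[-3/2, 3/2, 4], [-1, 1, 3], [-5/6, 7/6, 8/3]].
P = AL⁻¹ = [[17, -26, 3], [36, -33, -18]] · [[-3/2, 3/2, 4], [-1, 1, 3], [-5/6, 7/6, 8/3]] = [[-2, 3, -2], [-6, 0, -3]].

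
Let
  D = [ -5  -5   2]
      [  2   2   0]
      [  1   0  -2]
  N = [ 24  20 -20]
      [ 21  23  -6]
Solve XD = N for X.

D is on the right of X, so right-multiply by D⁻¹: X = ND⁻¹.
D has determinant -4; D⁻¹ = [[1, 5/2, 1], [-1, -2, -1], [1/2, 5/4, 0]].
X = ND⁻¹ = [[24, 20, -20], [21, 23, -6]] · [[1, 5/2, 1], [-1, -2, -1], [1/2, 5/4, 0]] = [[-6, -5, 4], [-5, -1, -2]].

X = [[-6, -5, 4], [-5, -1, -2]]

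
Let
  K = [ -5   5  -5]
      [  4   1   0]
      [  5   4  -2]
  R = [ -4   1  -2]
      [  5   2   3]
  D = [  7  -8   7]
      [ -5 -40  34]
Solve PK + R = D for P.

PK = D − R = [[11, -9, 9], [-10, -42, 31]].
K is on the right of P, so right-multiply by K⁻¹: P = (D − R)K⁻¹.
K has determinant -5; K⁻¹ = [[2/5, 2, -1], [-8/5, -7, 4], [-11/5, -9, 5]].
P = (D − R)K⁻¹ = [[-1, 4, -2], [-5, -5, -3]].

P = [[-1, 4, -2], [-5, -5, -3]]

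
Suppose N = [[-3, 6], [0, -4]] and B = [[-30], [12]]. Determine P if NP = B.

P = [[4], [-3]]

Since N multiplies P on the left, P = N⁻¹B.
N has determinant 12; N⁻¹ = [[-1/3, -1/2], [0, -1/4]].
P = N⁻¹B = [[-1/3, -1/2], [0, -1/4]] · [[-30], [12]] = [[4], [-3]].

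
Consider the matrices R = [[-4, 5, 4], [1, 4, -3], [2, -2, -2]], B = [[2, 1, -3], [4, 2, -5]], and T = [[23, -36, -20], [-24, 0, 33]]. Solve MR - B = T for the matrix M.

M = [[-5, -1, 3], [2, -4, -4]]

MR = T + B = [[25, -35, -23], [-20, 2, 28]].
Since R sits to the right of M, M = (T + B)R⁻¹.
det R = -4, so R⁻¹ = [[7/2, -1/2, 31/4], [1, 0, 2], [5/2, -1/2, 21/4]].
M = (T + B)R⁻¹ = [[-5, -1, 3], [2, -4, -4]].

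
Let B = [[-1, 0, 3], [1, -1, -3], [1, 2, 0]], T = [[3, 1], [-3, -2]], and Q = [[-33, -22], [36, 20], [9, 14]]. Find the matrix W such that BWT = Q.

W = [[0, -5], [-4, -3], [0, 2]]

Isolating W: multiply by B⁻¹ from the left and T⁻¹ from the right, so W = B⁻¹QT⁻¹.
det B = 3; the adjugate gives B⁻¹ = [[2, 2, 1], [-1, -1, 0], [1, 2/3, 1/3]].
T has determinant -3; T⁻¹ = [[2/3, 1/3], [-1, -1]].
B⁻¹Q = [[15, 10], [-3, 2], [-6, -4]].
W = (B⁻¹Q)T⁻¹ = [[0, -5], [-4, -3], [0, 2]].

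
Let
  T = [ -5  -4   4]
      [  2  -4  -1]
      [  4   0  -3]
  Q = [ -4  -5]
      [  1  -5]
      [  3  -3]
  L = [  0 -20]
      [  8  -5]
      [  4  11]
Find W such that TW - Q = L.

TW = L + Q = [[-4, -25], [9, -10], [7, 8]].
Since T multiplies W on the left, W = T⁻¹(L + Q).
T has determinant -4; T⁻¹ = [[-3, 3, -5], [-1/2, 1/4, -3/4], [-4, 4, -7]].
W = T⁻¹(L + Q) = [[4, 5], [-1, 4], [3, 4]].

W = [[4, 5], [-1, 4], [3, 4]]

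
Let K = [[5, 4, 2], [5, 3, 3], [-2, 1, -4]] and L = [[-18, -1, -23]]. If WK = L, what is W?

K is on the right of W, so right-multiply by K⁻¹: W = LK⁻¹.
K has determinant 3; K⁻¹ = [[-5, 6, 2], [14/3, -16/3, -5/3], [11/3, -13/3, -5/3]].
W = LK⁻¹ = [[-18, -1, -23]] · [[-5, 6, 2], [14/3, -16/3, -5/3], [11/3, -13/3, -5/3]] = [[1, -3, 4]].

W = [[1, -3, 4]]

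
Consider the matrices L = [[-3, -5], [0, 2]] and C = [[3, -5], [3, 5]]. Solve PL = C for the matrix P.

Since L sits to the right of P, P = CL⁻¹.
det L = -6, so L⁻¹ = [[-1/3, -5/6], [0, 1/2]].
P = CL⁻¹ = [[3, -5], [3, 5]] · [[-1/3, -5/6], [0, 1/2]] = [[-1, -5], [-1, 0]].

P = [[-1, -5], [-1, 0]]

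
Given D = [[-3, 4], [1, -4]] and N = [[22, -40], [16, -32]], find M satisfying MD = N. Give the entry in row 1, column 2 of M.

D is on the right of M, so right-multiply by D⁻¹: M = ND⁻¹.
D has determinant 8; D⁻¹ = [[-1/2, -1/2], [-1/8, -3/8]].
M = ND⁻¹ = [[22, -40], [16, -32]] · [[-1/2, -1/2], [-1/8, -3/8]] = [[-6, 4], [-4, 4]].

4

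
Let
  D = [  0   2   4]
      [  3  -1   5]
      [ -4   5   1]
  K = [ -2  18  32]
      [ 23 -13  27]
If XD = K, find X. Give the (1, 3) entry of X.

2

D is on the right of X, so right-multiply by D⁻¹: X = KD⁻¹.
det D = -2; the adjugate gives D⁻¹ = [[13, -9, -7], [23/2, -8, -6], [-11/2, 4, 3]].
X = KD⁻¹ = [[-2, 18, 32], [23, -13, 27]] · [[13, -9, -7], [23/2, -8, -6], [-11/2, 4, 3]] = [[5, 2, 2], [1, 5, -2]].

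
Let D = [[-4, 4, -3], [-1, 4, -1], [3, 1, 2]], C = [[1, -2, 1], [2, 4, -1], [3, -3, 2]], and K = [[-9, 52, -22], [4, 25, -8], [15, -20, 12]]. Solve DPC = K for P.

Left-multiply by D⁻¹ and right-multiply by C⁻¹: P = D⁻¹KC⁻¹.
D has determinant -1; D⁻¹ = [[-9, 11, -8], [1, -1, 1], [13, -16, 12]].
det C = 1, so C⁻¹ = [[5, 1, -2], [-7, -1, 3], [-18, -3, 8]].
D⁻¹K = [[5, -33, 14], [2, 7, -2], [-1, 36, -14]].
P = (D⁻¹K)C⁻¹ = [[4, -4, 3], [-3, 1, 1], [-5, 5, -2]].

P = [[4, -4, 3], [-3, 1, 1], [-5, 5, -2]]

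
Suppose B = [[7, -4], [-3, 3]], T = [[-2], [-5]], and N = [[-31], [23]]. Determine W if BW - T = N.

W = [[-3], [3]]

BW = N + T = [[-33], [18]].
Since B multiplies W on the left, W = B⁻¹(N + T).
B has determinant 9; B⁻¹ = [[1/3, 4/9], [1/3, 7/9]].
W = B⁻¹(N + T) = [[-3], [3]].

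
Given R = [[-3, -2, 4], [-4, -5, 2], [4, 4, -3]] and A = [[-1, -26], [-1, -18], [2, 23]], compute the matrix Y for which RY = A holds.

Left-multiplying both sides by R⁻¹ gives Y = R⁻¹A.
R has determinant 3; R⁻¹ = [[7/3, 10/3, 16/3], [-4/3, -7/3, -10/3], [4/3, 4/3, 7/3]].
Y = R⁻¹A = [[7/3, 10/3, 16/3], [-4/3, -7/3, -10/3], [4/3, 4/3, 7/3]] · [[-1, -26], [-1, -18], [2, 23]] = [[5, 2], [-3, 0], [2, -5]].

Y = [[5, 2], [-3, 0], [2, -5]]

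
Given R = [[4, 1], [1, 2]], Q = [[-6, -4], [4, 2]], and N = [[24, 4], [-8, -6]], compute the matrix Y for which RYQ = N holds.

Y = [[2, 5], [0, -2]]

Y = R⁻¹NQ⁻¹ (apply R⁻¹ on the left and Q⁻¹ on the right).
det R = 7, so R⁻¹ = [[2/7, -1/7], [-1/7, 4/7]].
det Q = 4, so Q⁻¹ = [[1/2, 1], [-1, -3/2]].
R⁻¹N = [[8, 2], [-8, -4]].
Y = (R⁻¹N)Q⁻¹ = [[2, 5], [0, -2]].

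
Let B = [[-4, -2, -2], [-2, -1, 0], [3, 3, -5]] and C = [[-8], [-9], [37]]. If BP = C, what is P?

B is on the left of P, so left-multiply by B⁻¹: P = B⁻¹C.
B has determinant 6; B⁻¹ = [[5/6, -8/3, -1/3], [-5/3, 13/3, 2/3], [-1/2, 1, 0]].
P = B⁻¹C = [[5/6, -8/3, -1/3], [-5/3, 13/3, 2/3], [-1/2, 1, 0]] · [[-8], [-9], [37]] = [[5], [-1], [-5]].

P = [[5], [-1], [-5]]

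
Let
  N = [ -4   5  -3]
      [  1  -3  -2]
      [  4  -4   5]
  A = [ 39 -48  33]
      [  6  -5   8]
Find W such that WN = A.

W = [[-3, 3, 6], [-3, -2, -1]]

Right-multiplying both sides by N⁻¹ gives W = AN⁻¹.
det N = 3; the adjugate gives N⁻¹ = [[-23/3, -13/3, -19/3], [-13/3, -8/3, -11/3], [8/3, 4/3, 7/3]].
W = AN⁻¹ = [[39, -48, 33], [6, -5, 8]] · [[-23/3, -13/3, -19/3], [-13/3, -8/3, -11/3], [8/3, 4/3, 7/3]] = [[-3, 3, 6], [-3, -2, -1]].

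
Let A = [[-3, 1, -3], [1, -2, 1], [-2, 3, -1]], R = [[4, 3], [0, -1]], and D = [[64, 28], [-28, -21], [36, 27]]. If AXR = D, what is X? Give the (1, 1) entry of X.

-1

X = A⁻¹DR⁻¹ (apply A⁻¹ on the left and R⁻¹ on the right).
A has determinant 5; A⁻¹ = [[-1/5, -8/5, -1], [-1/5, -3/5, 0], [-1/5, 7/5, 1]].
det R = -4, so R⁻¹ = [[1/4, 3/4], [0, -1]].
A⁻¹D = [[-4, 1], [4, 7], [-16, -8]].
X = (A⁻¹D)R⁻¹ = [[-1, -4], [1, -4], [-4, -4]].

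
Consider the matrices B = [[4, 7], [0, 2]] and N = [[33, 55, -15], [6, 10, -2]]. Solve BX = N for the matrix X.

Since B multiplies X on the left, X = B⁻¹N.
det B = 8, so B⁻¹ = [[1/4, -7/8], [0, 1/2]].
X = B⁻¹N = [[1/4, -7/8], [0, 1/2]] · [[33, 55, -15], [6, 10, -2]] = [[3, 5, -2], [3, 5, -1]].

X = [[3, 5, -2], [3, 5, -1]]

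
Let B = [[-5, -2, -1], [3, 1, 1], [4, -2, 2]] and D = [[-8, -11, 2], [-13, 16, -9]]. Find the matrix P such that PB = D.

P = [[5, 3, 2], [-1, 2, -6]]

Since B sits to the right of P, P = DB⁻¹.
det B = -6, so B⁻¹ = [[-2/3, -1, 1/6], [1/3, 1, -1/3], [5/3, 3, -1/6]].
P = DB⁻¹ = [[-8, -11, 2], [-13, 16, -9]] · [[-2/3, -1, 1/6], [1/3, 1, -1/3], [5/3, 3, -1/6]] = [[5, 3, 2], [-1, 2, -6]].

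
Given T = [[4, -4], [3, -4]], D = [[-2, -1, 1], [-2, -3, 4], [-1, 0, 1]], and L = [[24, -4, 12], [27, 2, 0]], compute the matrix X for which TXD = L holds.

Isolating X: multiply by T⁻¹ from the left and D⁻¹ from the right, so X = T⁻¹LD⁻¹.
det T = -4; the adjugate gives T⁻¹ = [[1, -1], [3/4, -1]].
det D = 5, so D⁻¹ = [[-3/5, 1/5, -1/5], [-2/5, -1/5, 6/5], [-3/5, 1/5, 4/5]].
T⁻¹L = [[-3, -6, 12], [-9, -5, 9]].
X = (T⁻¹L)D⁻¹ = [[-3, 3, 3], [2, 1, 3]].

X = [[-3, 3, 3], [2, 1, 3]]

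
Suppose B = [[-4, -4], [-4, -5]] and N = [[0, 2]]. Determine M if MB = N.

M = [[2, -2]]

Right-multiplying both sides by B⁻¹ gives M = NB⁻¹.
det B = 4, so B⁻¹ = [[-5/4, 1], [1, -1]].
M = NB⁻¹ = [[0, 2]] · [[-5/4, 1], [1, -1]] = [[2, -2]].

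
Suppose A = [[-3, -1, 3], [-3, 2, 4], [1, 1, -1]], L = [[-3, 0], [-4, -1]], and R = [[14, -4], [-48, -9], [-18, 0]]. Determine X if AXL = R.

X = [[4, -3], [4, 2], [2, -1]]

Isolating X: multiply by A⁻¹ from the left and L⁻¹ from the right, so X = A⁻¹RL⁻¹.
det A = 2; the adjugate gives A⁻¹ = [[-3, 1, -5], [1/2, 0, 3/2], [-5/2, 1, -9/2]].
det L = 3; the adjugate gives L⁻¹ = [[-1/3, 0], [4/3, -1]].
A⁻¹R = [[0, 3], [-20, -2], [-2, 1]].
X = (A⁻¹R)L⁻¹ = [[4, -3], [4, 2], [2, -1]].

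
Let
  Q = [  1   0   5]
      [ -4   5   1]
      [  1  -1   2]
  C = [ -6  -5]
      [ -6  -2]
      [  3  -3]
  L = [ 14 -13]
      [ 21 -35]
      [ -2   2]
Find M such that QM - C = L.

M = [[-2, 2], [1, -5], [2, -4]]

QM = L + C = [[8, -18], [15, -37], [1, -1]].
Q is on the left of M, so left-multiply by Q⁻¹: M = Q⁻¹(L + C).
Q has determinant 6; Q⁻¹ = [[11/6, -5/6, -25/6], [3/2, -1/2, -7/2], [-1/6, 1/6, 5/6]].
M = Q⁻¹(L + C) = [[-2, 2], [1, -5], [2, -4]].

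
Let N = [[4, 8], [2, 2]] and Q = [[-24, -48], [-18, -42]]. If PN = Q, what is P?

N is on the right of P, so right-multiply by N⁻¹: P = QN⁻¹.
det N = -8; the adjugate gives N⁻¹ = [[-1/4, 1], [1/4, -1/2]].
P = QN⁻¹ = [[-24, -48], [-18, -42]] · [[-1/4, 1], [1/4, -1/2]] = [[-6, 0], [-6, 3]].

P = [[-6, 0], [-6, 3]]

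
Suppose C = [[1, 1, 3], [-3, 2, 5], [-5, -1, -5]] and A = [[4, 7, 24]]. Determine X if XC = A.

Right-multiplying both sides by C⁻¹ gives X = AC⁻¹.
det C = -6; the adjugate gives C⁻¹ = [[5/6, -1/3, 1/6], [20/3, -5/3, 7/3], [-13/6, 2/3, -5/6]].
X = AC⁻¹ = [[4, 7, 24]] · [[5/6, -1/3, 1/6], [20/3, -5/3, 7/3], [-13/6, 2/3, -5/6]] = [[-2, 3, -3]].

X = [[-2, 3, -3]]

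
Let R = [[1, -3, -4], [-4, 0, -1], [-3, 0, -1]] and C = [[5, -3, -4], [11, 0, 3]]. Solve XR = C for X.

R is on the right of X, so right-multiply by R⁻¹: X = CR⁻¹.
det R = 3; the adjugate gives R⁻¹ = [[0, -1, 1], [-1/3, -13/3, 17/3], [0, 3, -4]].
X = CR⁻¹ = [[5, -3, -4], [11, 0, 3]] · [[0, -1, 1], [-1/3, -13/3, 17/3], [0, 3, -4]] = [[1, -4, 4], [0, -2, -1]].

X = [[1, -4, 4], [0, -2, -1]]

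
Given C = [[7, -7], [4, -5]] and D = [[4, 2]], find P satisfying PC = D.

Right-multiplying both sides by C⁻¹ gives P = DC⁻¹.
C has determinant -7; C⁻¹ = [[5/7, -1], [4/7, -1]].
P = DC⁻¹ = [[4, 2]] · [[5/7, -1], [4/7, -1]] = [[4, -6]].

P = [[4, -6]]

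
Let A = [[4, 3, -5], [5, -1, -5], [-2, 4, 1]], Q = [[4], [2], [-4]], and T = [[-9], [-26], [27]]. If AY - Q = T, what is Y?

AY = T + Q = [[-5], [-24], [23]].
Left-multiplying both sides by A⁻¹ gives Y = A⁻¹(T + Q).
det A = 1, so A⁻¹ = [[19, -23, -20], [5, -6, -5], [18, -22, -19]].
Y = A⁻¹(T + Q) = [[-3], [4], [1]].

Y = [[-3], [4], [1]]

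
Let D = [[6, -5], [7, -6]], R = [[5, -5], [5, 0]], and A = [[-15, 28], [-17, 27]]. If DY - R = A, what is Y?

DY = A + R = [[-10, 23], [-12, 27]].
Left-multiplying both sides by D⁻¹ gives Y = D⁻¹(A + R).
det D = -1; the adjugate gives D⁻¹ = [[6, -5], [7, -6]].
Y = D⁻¹(A + R) = [[0, 3], [2, -1]].

Y = [[0, 3], [2, -1]]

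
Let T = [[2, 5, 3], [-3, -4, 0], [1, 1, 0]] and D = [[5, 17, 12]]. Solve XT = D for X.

X = [[4, 0, -3]]

Since T sits to the right of X, X = DT⁻¹.
det T = 3; the adjugate gives T⁻¹ = [[0, 1, 4], [0, -1, -3], [1/3, 1, 7/3]].
X = DT⁻¹ = [[5, 17, 12]] · [[0, 1, 4], [0, -1, -3], [1/3, 1, 7/3]] = [[4, 0, -3]].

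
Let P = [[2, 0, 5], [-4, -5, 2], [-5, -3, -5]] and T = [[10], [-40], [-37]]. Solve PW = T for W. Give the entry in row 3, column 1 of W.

0

P is on the left of W, so left-multiply by P⁻¹: W = P⁻¹T.
det P = -3, so P⁻¹ = [[-31/3, 5, -25/3], [10, -5, 8], [13/3, -2, 10/3]].
W = P⁻¹T = [[-31/3, 5, -25/3], [10, -5, 8], [13/3, -2, 10/3]] · [[10], [-40], [-37]] = [[5], [4], [0]].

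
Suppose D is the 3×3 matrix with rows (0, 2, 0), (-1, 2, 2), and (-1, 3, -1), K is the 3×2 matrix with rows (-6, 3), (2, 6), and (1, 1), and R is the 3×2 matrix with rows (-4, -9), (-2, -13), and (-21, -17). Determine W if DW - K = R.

DW = R + K = [[-10, -6], [0, -7], [-20, -16]].
Since D multiplies W on the left, W = D⁻¹(R + K).
det D = -6, so D⁻¹ = [[4/3, -1/3, -2/3], [1/2, 0, 0], [1/6, 1/3, -1/3]].
W = D⁻¹(R + K) = [[0, 5], [-5, -3], [5, 2]].

W = [[0, 5], [-5, -3], [5, 2]]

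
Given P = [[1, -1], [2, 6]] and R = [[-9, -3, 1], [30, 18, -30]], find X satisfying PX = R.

Left-multiplying both sides by P⁻¹ gives X = P⁻¹R.
det P = 8; the adjugate gives P⁻¹ = [[3/4, 1/8], [-1/4, 1/8]].
X = P⁻¹R = [[3/4, 1/8], [-1/4, 1/8]] · [[-9, -3, 1], [30, 18, -30]] = [[-3, 0, -3], [6, 3, -4]].

X = [[-3, 0, -3], [6, 3, -4]]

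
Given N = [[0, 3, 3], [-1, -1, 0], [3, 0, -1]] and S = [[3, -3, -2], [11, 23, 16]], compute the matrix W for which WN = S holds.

W = [[0, 3, 2], [6, -5, 2]]

Right-multiplying both sides by N⁻¹ gives W = SN⁻¹.
det N = 6; the adjugate gives N⁻¹ = [[1/6, 1/2, 1/2], [-1/6, -3/2, -1/2], [1/2, 3/2, 1/2]].
W = SN⁻¹ = [[3, -3, -2], [11, 23, 16]] · [[1/6, 1/2, 1/2], [-1/6, -3/2, -1/2], [1/2, 3/2, 1/2]] = [[0, 3, 2], [6, -5, 2]].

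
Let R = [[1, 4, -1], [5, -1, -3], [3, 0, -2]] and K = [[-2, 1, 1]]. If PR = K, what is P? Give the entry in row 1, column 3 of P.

1

Right-multiplying both sides by R⁻¹ gives P = KR⁻¹.
det R = 3; the adjugate gives R⁻¹ = [[2/3, 8/3, -13/3], [1/3, 1/3, -2/3], [1, 4, -7]].
P = KR⁻¹ = [[-2, 1, 1]] · [[2/3, 8/3, -13/3], [1/3, 1/3, -2/3], [1, 4, -7]] = [[0, -1, 1]].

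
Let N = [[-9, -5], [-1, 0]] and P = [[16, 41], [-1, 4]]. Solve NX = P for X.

X = [[1, -4], [-5, -1]]

Left-multiplying both sides by N⁻¹ gives X = N⁻¹P.
det N = -5, so N⁻¹ = [[0, -1], [-1/5, 9/5]].
X = N⁻¹P = [[0, -1], [-1/5, 9/5]] · [[16, 41], [-1, 4]] = [[1, -4], [-5, -1]].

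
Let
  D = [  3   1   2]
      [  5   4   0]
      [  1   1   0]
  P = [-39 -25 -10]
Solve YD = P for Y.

Y = [[-5, -4, -4]]

Right-multiplying both sides by D⁻¹ gives Y = PD⁻¹.
det D = 2; the adjugate gives D⁻¹ = [[0, 1, -4], [0, -1, 5], [1/2, -1, 7/2]].
Y = PD⁻¹ = [[-39, -25, -10]] · [[0, 1, -4], [0, -1, 5], [1/2, -1, 7/2]] = [[-5, -4, -4]].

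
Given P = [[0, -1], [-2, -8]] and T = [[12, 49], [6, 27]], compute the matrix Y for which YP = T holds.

P is on the right of Y, so right-multiply by P⁻¹: Y = TP⁻¹.
P has determinant -2; P⁻¹ = [[4, -1/2], [-1, 0]].
Y = TP⁻¹ = [[12, 49], [6, 27]] · [[4, -1/2], [-1, 0]] = [[-1, -6], [-3, -3]].

Y = [[-1, -6], [-3, -3]]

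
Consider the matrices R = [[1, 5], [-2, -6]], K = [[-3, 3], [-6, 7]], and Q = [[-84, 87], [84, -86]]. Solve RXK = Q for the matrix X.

X = [[-3, -2], [5, 1]]

Left-multiply by R⁻¹ and right-multiply by K⁻¹: X = R⁻¹QK⁻¹.
R has determinant 4; R⁻¹ = [[-3/2, -5/4], [1/2, 1/4]].
K has determinant -3; K⁻¹ = [[-7/3, 1], [-2, 1]].
R⁻¹Q = [[21, -23], [-21, 22]].
X = (R⁻¹Q)K⁻¹ = [[-3, -2], [5, 1]].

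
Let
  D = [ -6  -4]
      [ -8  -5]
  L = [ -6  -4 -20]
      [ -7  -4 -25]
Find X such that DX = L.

X = [[-1, -2, 0], [3, 4, 5]]

Left-multiplying both sides by D⁻¹ gives X = D⁻¹L.
D has determinant -2; D⁻¹ = [[5/2, -2], [-4, 3]].
X = D⁻¹L = [[5/2, -2], [-4, 3]] · [[-6, -4, -20], [-7, -4, -25]] = [[-1, -2, 0], [3, 4, 5]].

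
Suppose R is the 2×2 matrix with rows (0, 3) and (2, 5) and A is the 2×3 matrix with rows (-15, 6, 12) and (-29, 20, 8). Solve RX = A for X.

Left-multiplying both sides by R⁻¹ gives X = R⁻¹A.
det R = -6, so R⁻¹ = [[-5/6, 1/2], [1/3, 0]].
X = R⁻¹A = [[-5/6, 1/2], [1/3, 0]] · [[-15, 6, 12], [-29, 20, 8]] = [[-2, 5, -6], [-5, 2, 4]].

X = [[-2, 5, -6], [-5, 2, 4]]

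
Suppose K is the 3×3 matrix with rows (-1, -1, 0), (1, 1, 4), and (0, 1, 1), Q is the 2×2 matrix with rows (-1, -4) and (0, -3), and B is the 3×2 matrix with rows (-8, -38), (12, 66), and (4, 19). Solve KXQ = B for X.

Isolating X: multiply by K⁻¹ from the left and Q⁻¹ from the right, so X = K⁻¹BQ⁻¹.
det K = 4, so K⁻¹ = [[-3/4, 1/4, -1], [-1/4, -1/4, 1], [1/4, 1/4, 0]].
Q has determinant 3; Q⁻¹ = [[-1, 4/3], [0, -1/3]].
K⁻¹B = [[5, 26], [3, 12], [1, 7]].
X = (K⁻¹B)Q⁻¹ = [[-5, -2], [-3, 0], [-1, -1]].

X = [[-5, -2], [-3, 0], [-1, -1]]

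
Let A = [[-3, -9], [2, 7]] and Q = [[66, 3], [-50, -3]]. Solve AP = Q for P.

Since A multiplies P on the left, P = A⁻¹Q.
A has determinant -3; A⁻¹ = [[-7/3, -3], [2/3, 1]].
P = A⁻¹Q = [[-7/3, -3], [2/3, 1]] · [[66, 3], [-50, -3]] = [[-4, 2], [-6, -1]].

P = [[-4, 2], [-6, -1]]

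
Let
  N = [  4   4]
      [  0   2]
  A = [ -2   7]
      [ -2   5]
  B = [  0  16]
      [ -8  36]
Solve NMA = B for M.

M = N⁻¹BA⁻¹ (apply N⁻¹ on the left and A⁻¹ on the right).
N has determinant 8; N⁻¹ = [[1/4, -1/2], [0, 1/2]].
det A = 4; the adjugate gives A⁻¹ = [[5/4, -7/4], [1/2, -1/2]].
N⁻¹B = [[4, -14], [-4, 18]].
M = (N⁻¹B)A⁻¹ = [[-2, 0], [4, -2]].

M = [[-2, 0], [4, -2]]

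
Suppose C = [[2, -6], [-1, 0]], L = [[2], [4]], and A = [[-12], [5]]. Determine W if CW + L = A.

CW = A − L = [[-14], [1]].
Since C multiplies W on the left, W = C⁻¹(A − L).
C has determinant -6; C⁻¹ = [[0, -1], [-1/6, -1/3]].
W = C⁻¹(A − L) = [[-1], [2]].

W = [[-1], [2]]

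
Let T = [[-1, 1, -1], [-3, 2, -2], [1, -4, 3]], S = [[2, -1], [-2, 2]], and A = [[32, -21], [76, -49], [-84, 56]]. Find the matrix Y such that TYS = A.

Left-multiply by T⁻¹ and right-multiply by S⁻¹: Y = T⁻¹AS⁻¹.
T has determinant -1; T⁻¹ = [[2, -1, 0], [-7, 2, -1], [-10, 3, -1]].
det S = 2, so S⁻¹ = [[1, 1/2], [1, 1]].
T⁻¹A = [[-12, 7], [12, -7], [-8, 7]].
Y = (T⁻¹A)S⁻¹ = [[-5, 1], [5, -1], [-1, 3]].

Y = [[-5, 1], [5, -1], [-1, 3]]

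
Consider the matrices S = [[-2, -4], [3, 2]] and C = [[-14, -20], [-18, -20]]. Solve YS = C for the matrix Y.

Right-multiplying both sides by S⁻¹ gives Y = CS⁻¹.
det S = 8, so S⁻¹ = [[1/4, 1/2], [-3/8, -1/4]].
Y = CS⁻¹ = [[-14, -20], [-18, -20]] · [[1/4, 1/2], [-3/8, -1/4]] = [[4, -2], [3, -4]].

Y = [[4, -2], [3, -4]]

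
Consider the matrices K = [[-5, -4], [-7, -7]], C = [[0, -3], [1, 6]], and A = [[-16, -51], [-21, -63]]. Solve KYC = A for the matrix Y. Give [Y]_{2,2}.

-1

Left-multiply by K⁻¹ and right-multiply by C⁻¹: Y = K⁻¹AC⁻¹.
K has determinant 7; K⁻¹ = [[-1, 4/7], [1, -5/7]].
det C = 3, so C⁻¹ = [[2, 1], [-1/3, 0]].
K⁻¹A = [[4, 15], [-1, -6]].
Y = (K⁻¹A)C⁻¹ = [[3, 4], [0, -1]].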